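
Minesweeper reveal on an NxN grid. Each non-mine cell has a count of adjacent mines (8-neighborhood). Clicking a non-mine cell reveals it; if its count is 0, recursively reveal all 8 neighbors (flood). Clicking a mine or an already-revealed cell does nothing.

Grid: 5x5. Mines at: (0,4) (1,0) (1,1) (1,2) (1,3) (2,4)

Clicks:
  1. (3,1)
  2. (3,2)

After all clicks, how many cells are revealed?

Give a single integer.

Answer: 14

Derivation:
Click 1 (3,1) count=0: revealed 14 new [(2,0) (2,1) (2,2) (2,3) (3,0) (3,1) (3,2) (3,3) (3,4) (4,0) (4,1) (4,2) (4,3) (4,4)] -> total=14
Click 2 (3,2) count=0: revealed 0 new [(none)] -> total=14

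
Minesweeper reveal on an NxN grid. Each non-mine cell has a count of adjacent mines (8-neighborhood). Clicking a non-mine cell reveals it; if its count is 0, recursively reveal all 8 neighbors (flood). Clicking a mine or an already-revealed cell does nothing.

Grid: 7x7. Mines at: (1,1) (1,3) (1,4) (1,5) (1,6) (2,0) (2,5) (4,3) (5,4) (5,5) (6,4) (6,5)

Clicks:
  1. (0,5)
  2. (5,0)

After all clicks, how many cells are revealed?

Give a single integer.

Click 1 (0,5) count=3: revealed 1 new [(0,5)] -> total=1
Click 2 (5,0) count=0: revealed 14 new [(3,0) (3,1) (3,2) (4,0) (4,1) (4,2) (5,0) (5,1) (5,2) (5,3) (6,0) (6,1) (6,2) (6,3)] -> total=15

Answer: 15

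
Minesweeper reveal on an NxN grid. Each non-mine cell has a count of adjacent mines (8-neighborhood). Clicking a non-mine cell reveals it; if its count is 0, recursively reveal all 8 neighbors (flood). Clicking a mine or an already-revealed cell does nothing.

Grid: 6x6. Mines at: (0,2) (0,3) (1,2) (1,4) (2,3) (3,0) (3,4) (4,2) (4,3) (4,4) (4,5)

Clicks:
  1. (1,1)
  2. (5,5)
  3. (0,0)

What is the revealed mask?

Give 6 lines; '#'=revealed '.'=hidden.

Answer: ##....
##....
##....
......
......
.....#

Derivation:
Click 1 (1,1) count=2: revealed 1 new [(1,1)] -> total=1
Click 2 (5,5) count=2: revealed 1 new [(5,5)] -> total=2
Click 3 (0,0) count=0: revealed 5 new [(0,0) (0,1) (1,0) (2,0) (2,1)] -> total=7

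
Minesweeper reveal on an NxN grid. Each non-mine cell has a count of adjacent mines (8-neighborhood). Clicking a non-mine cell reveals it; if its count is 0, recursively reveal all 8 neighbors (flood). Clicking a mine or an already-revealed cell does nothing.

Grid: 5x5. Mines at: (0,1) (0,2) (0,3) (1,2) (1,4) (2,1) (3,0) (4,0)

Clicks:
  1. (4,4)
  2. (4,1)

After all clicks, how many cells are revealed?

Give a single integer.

Answer: 11

Derivation:
Click 1 (4,4) count=0: revealed 11 new [(2,2) (2,3) (2,4) (3,1) (3,2) (3,3) (3,4) (4,1) (4,2) (4,3) (4,4)] -> total=11
Click 2 (4,1) count=2: revealed 0 new [(none)] -> total=11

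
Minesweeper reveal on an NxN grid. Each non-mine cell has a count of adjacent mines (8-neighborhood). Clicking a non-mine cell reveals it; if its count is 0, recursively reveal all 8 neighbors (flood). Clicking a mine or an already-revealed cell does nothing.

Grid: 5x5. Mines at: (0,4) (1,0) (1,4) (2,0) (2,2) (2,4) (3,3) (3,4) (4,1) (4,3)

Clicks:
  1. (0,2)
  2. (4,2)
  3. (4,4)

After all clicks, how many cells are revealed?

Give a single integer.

Answer: 8

Derivation:
Click 1 (0,2) count=0: revealed 6 new [(0,1) (0,2) (0,3) (1,1) (1,2) (1,3)] -> total=6
Click 2 (4,2) count=3: revealed 1 new [(4,2)] -> total=7
Click 3 (4,4) count=3: revealed 1 new [(4,4)] -> total=8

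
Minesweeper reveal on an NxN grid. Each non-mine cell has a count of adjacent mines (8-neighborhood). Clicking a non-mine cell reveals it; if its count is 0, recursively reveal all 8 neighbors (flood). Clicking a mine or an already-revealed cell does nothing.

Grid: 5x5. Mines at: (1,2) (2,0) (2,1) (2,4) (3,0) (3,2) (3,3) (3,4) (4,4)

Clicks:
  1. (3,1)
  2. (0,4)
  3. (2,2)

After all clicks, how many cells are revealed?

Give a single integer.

Answer: 6

Derivation:
Click 1 (3,1) count=4: revealed 1 new [(3,1)] -> total=1
Click 2 (0,4) count=0: revealed 4 new [(0,3) (0,4) (1,3) (1,4)] -> total=5
Click 3 (2,2) count=4: revealed 1 new [(2,2)] -> total=6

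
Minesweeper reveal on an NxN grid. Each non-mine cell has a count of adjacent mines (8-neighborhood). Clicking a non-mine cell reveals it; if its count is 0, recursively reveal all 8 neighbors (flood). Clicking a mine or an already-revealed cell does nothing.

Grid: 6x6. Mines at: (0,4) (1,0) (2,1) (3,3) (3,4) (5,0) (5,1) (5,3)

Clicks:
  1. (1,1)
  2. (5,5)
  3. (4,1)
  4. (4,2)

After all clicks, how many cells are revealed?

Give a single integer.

Answer: 7

Derivation:
Click 1 (1,1) count=2: revealed 1 new [(1,1)] -> total=1
Click 2 (5,5) count=0: revealed 4 new [(4,4) (4,5) (5,4) (5,5)] -> total=5
Click 3 (4,1) count=2: revealed 1 new [(4,1)] -> total=6
Click 4 (4,2) count=3: revealed 1 new [(4,2)] -> total=7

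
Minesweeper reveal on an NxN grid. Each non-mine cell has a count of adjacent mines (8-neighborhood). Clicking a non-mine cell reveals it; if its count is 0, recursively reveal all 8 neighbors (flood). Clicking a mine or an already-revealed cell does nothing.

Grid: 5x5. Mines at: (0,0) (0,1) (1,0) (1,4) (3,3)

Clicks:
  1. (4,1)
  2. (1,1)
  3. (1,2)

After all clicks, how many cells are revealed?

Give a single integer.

Answer: 11

Derivation:
Click 1 (4,1) count=0: revealed 9 new [(2,0) (2,1) (2,2) (3,0) (3,1) (3,2) (4,0) (4,1) (4,2)] -> total=9
Click 2 (1,1) count=3: revealed 1 new [(1,1)] -> total=10
Click 3 (1,2) count=1: revealed 1 new [(1,2)] -> total=11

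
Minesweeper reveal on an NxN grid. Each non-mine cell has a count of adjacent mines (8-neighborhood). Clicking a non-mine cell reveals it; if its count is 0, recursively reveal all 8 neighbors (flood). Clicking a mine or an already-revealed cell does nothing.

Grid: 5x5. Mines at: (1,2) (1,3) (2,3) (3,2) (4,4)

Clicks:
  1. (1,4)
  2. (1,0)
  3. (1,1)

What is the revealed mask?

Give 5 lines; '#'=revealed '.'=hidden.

Click 1 (1,4) count=2: revealed 1 new [(1,4)] -> total=1
Click 2 (1,0) count=0: revealed 10 new [(0,0) (0,1) (1,0) (1,1) (2,0) (2,1) (3,0) (3,1) (4,0) (4,1)] -> total=11
Click 3 (1,1) count=1: revealed 0 new [(none)] -> total=11

Answer: ##...
##..#
##...
##...
##...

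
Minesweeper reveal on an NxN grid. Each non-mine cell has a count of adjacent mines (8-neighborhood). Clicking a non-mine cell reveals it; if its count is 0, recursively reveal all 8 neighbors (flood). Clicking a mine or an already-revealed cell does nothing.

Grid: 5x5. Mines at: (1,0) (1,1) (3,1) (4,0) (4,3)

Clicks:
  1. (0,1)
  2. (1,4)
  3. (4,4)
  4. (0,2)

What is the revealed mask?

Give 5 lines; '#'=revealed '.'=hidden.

Answer: .####
..###
..###
..###
....#

Derivation:
Click 1 (0,1) count=2: revealed 1 new [(0,1)] -> total=1
Click 2 (1,4) count=0: revealed 12 new [(0,2) (0,3) (0,4) (1,2) (1,3) (1,4) (2,2) (2,3) (2,4) (3,2) (3,3) (3,4)] -> total=13
Click 3 (4,4) count=1: revealed 1 new [(4,4)] -> total=14
Click 4 (0,2) count=1: revealed 0 new [(none)] -> total=14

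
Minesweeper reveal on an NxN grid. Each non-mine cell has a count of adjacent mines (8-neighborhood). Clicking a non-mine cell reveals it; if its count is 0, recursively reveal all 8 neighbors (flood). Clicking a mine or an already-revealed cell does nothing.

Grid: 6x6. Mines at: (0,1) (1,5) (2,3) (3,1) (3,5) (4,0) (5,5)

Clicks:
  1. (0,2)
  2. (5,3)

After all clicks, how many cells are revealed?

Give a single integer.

Answer: 12

Derivation:
Click 1 (0,2) count=1: revealed 1 new [(0,2)] -> total=1
Click 2 (5,3) count=0: revealed 11 new [(3,2) (3,3) (3,4) (4,1) (4,2) (4,3) (4,4) (5,1) (5,2) (5,3) (5,4)] -> total=12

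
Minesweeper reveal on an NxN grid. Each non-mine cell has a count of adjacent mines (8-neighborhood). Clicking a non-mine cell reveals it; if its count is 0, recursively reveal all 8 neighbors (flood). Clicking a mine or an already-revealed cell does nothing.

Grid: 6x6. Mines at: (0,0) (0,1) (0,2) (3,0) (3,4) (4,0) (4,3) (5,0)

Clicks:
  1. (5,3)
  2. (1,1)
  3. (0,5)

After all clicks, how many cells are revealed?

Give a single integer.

Answer: 11

Derivation:
Click 1 (5,3) count=1: revealed 1 new [(5,3)] -> total=1
Click 2 (1,1) count=3: revealed 1 new [(1,1)] -> total=2
Click 3 (0,5) count=0: revealed 9 new [(0,3) (0,4) (0,5) (1,3) (1,4) (1,5) (2,3) (2,4) (2,5)] -> total=11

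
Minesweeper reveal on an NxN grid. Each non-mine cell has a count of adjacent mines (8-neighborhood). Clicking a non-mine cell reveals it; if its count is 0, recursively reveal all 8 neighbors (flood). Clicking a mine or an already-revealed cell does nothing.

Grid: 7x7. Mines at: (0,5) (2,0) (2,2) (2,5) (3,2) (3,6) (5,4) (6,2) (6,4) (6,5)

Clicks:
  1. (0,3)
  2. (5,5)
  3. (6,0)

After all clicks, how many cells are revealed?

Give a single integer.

Answer: 19

Derivation:
Click 1 (0,3) count=0: revealed 10 new [(0,0) (0,1) (0,2) (0,3) (0,4) (1,0) (1,1) (1,2) (1,3) (1,4)] -> total=10
Click 2 (5,5) count=3: revealed 1 new [(5,5)] -> total=11
Click 3 (6,0) count=0: revealed 8 new [(3,0) (3,1) (4,0) (4,1) (5,0) (5,1) (6,0) (6,1)] -> total=19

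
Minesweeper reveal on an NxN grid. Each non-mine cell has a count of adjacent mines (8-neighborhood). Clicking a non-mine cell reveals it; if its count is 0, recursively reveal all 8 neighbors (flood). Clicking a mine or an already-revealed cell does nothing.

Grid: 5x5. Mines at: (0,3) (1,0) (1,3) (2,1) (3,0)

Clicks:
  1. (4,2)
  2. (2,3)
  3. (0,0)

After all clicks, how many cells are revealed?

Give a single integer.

Click 1 (4,2) count=0: revealed 11 new [(2,2) (2,3) (2,4) (3,1) (3,2) (3,3) (3,4) (4,1) (4,2) (4,3) (4,4)] -> total=11
Click 2 (2,3) count=1: revealed 0 new [(none)] -> total=11
Click 3 (0,0) count=1: revealed 1 new [(0,0)] -> total=12

Answer: 12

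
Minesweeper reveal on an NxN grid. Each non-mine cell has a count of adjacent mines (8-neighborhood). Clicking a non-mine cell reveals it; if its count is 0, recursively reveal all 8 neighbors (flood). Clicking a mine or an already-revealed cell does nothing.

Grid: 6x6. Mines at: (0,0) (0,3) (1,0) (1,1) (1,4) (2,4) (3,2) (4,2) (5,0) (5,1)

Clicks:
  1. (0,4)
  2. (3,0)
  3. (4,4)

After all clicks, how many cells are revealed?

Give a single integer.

Click 1 (0,4) count=2: revealed 1 new [(0,4)] -> total=1
Click 2 (3,0) count=0: revealed 6 new [(2,0) (2,1) (3,0) (3,1) (4,0) (4,1)] -> total=7
Click 3 (4,4) count=0: revealed 9 new [(3,3) (3,4) (3,5) (4,3) (4,4) (4,5) (5,3) (5,4) (5,5)] -> total=16

Answer: 16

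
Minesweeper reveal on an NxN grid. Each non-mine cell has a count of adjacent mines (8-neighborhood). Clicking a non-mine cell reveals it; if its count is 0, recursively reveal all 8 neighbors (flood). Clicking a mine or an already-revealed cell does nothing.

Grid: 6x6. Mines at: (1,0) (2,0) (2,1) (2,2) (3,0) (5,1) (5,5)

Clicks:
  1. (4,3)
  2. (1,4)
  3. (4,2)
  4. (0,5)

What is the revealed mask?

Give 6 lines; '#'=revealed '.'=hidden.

Click 1 (4,3) count=0: revealed 24 new [(0,1) (0,2) (0,3) (0,4) (0,5) (1,1) (1,2) (1,3) (1,4) (1,5) (2,3) (2,4) (2,5) (3,2) (3,3) (3,4) (3,5) (4,2) (4,3) (4,4) (4,5) (5,2) (5,3) (5,4)] -> total=24
Click 2 (1,4) count=0: revealed 0 new [(none)] -> total=24
Click 3 (4,2) count=1: revealed 0 new [(none)] -> total=24
Click 4 (0,5) count=0: revealed 0 new [(none)] -> total=24

Answer: .#####
.#####
...###
..####
..####
..###.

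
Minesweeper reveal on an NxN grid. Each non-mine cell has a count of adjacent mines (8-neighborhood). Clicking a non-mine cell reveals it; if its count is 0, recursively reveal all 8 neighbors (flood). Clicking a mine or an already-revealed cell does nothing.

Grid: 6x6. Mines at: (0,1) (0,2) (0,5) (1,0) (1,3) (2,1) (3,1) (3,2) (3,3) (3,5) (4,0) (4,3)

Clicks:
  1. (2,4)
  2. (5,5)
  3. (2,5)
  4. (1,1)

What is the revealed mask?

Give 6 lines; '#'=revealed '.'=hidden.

Answer: ......
.#....
....##
......
....##
....##

Derivation:
Click 1 (2,4) count=3: revealed 1 new [(2,4)] -> total=1
Click 2 (5,5) count=0: revealed 4 new [(4,4) (4,5) (5,4) (5,5)] -> total=5
Click 3 (2,5) count=1: revealed 1 new [(2,5)] -> total=6
Click 4 (1,1) count=4: revealed 1 new [(1,1)] -> total=7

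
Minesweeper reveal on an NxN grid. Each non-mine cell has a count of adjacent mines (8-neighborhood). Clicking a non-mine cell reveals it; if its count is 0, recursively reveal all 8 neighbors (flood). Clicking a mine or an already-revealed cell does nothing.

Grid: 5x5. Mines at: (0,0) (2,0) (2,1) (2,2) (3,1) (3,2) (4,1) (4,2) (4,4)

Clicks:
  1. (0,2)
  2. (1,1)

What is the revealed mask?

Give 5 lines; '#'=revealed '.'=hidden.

Answer: .####
.####
...##
...##
.....

Derivation:
Click 1 (0,2) count=0: revealed 12 new [(0,1) (0,2) (0,3) (0,4) (1,1) (1,2) (1,3) (1,4) (2,3) (2,4) (3,3) (3,4)] -> total=12
Click 2 (1,1) count=4: revealed 0 new [(none)] -> total=12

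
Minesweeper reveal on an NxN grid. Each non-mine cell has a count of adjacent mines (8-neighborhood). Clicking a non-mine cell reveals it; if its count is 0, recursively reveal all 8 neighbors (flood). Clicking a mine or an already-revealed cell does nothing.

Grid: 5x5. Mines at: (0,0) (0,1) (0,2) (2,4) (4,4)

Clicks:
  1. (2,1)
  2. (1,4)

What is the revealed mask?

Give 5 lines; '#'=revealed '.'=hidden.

Click 1 (2,1) count=0: revealed 16 new [(1,0) (1,1) (1,2) (1,3) (2,0) (2,1) (2,2) (2,3) (3,0) (3,1) (3,2) (3,3) (4,0) (4,1) (4,2) (4,3)] -> total=16
Click 2 (1,4) count=1: revealed 1 new [(1,4)] -> total=17

Answer: .....
#####
####.
####.
####.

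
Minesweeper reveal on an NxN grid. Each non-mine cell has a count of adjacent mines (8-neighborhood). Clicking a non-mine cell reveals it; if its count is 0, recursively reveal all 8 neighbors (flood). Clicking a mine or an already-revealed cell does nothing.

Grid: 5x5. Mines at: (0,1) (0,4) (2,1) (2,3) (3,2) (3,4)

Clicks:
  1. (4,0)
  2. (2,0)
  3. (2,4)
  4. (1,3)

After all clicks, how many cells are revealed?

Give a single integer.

Click 1 (4,0) count=0: revealed 4 new [(3,0) (3,1) (4,0) (4,1)] -> total=4
Click 2 (2,0) count=1: revealed 1 new [(2,0)] -> total=5
Click 3 (2,4) count=2: revealed 1 new [(2,4)] -> total=6
Click 4 (1,3) count=2: revealed 1 new [(1,3)] -> total=7

Answer: 7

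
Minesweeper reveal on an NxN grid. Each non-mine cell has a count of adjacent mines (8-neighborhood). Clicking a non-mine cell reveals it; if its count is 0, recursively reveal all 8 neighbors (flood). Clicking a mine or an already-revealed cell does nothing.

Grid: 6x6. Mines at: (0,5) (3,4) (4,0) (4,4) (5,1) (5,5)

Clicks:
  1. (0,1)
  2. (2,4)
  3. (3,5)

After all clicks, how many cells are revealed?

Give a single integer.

Answer: 23

Derivation:
Click 1 (0,1) count=0: revealed 22 new [(0,0) (0,1) (0,2) (0,3) (0,4) (1,0) (1,1) (1,2) (1,3) (1,4) (2,0) (2,1) (2,2) (2,3) (2,4) (3,0) (3,1) (3,2) (3,3) (4,1) (4,2) (4,3)] -> total=22
Click 2 (2,4) count=1: revealed 0 new [(none)] -> total=22
Click 3 (3,5) count=2: revealed 1 new [(3,5)] -> total=23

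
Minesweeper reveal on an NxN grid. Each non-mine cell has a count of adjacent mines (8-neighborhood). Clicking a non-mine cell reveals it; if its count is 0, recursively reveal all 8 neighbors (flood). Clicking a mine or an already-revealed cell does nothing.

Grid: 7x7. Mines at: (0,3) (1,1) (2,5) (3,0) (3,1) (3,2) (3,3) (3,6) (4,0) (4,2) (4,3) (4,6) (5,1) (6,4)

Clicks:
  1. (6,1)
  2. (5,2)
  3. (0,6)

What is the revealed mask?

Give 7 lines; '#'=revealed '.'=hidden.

Answer: ....###
....###
.......
.......
.......
..#....
.#.....

Derivation:
Click 1 (6,1) count=1: revealed 1 new [(6,1)] -> total=1
Click 2 (5,2) count=3: revealed 1 new [(5,2)] -> total=2
Click 3 (0,6) count=0: revealed 6 new [(0,4) (0,5) (0,6) (1,4) (1,5) (1,6)] -> total=8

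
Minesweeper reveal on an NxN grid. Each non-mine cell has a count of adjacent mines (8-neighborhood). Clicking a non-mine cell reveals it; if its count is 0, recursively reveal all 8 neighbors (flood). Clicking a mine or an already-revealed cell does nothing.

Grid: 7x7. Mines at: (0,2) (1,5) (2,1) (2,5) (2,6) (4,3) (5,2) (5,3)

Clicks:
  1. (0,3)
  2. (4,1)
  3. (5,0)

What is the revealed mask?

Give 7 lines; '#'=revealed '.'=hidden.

Click 1 (0,3) count=1: revealed 1 new [(0,3)] -> total=1
Click 2 (4,1) count=1: revealed 1 new [(4,1)] -> total=2
Click 3 (5,0) count=0: revealed 7 new [(3,0) (3,1) (4,0) (5,0) (5,1) (6,0) (6,1)] -> total=9

Answer: ...#...
.......
.......
##.....
##.....
##.....
##.....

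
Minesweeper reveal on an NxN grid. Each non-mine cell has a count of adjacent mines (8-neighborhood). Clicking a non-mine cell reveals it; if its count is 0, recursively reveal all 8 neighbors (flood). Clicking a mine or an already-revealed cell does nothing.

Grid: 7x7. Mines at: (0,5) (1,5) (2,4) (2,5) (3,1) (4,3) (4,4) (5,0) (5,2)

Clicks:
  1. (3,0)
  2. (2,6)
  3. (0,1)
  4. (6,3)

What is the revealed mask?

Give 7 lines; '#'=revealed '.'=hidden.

Click 1 (3,0) count=1: revealed 1 new [(3,0)] -> total=1
Click 2 (2,6) count=2: revealed 1 new [(2,6)] -> total=2
Click 3 (0,1) count=0: revealed 14 new [(0,0) (0,1) (0,2) (0,3) (0,4) (1,0) (1,1) (1,2) (1,3) (1,4) (2,0) (2,1) (2,2) (2,3)] -> total=16
Click 4 (6,3) count=1: revealed 1 new [(6,3)] -> total=17

Answer: #####..
#####..
####..#
#......
.......
.......
...#...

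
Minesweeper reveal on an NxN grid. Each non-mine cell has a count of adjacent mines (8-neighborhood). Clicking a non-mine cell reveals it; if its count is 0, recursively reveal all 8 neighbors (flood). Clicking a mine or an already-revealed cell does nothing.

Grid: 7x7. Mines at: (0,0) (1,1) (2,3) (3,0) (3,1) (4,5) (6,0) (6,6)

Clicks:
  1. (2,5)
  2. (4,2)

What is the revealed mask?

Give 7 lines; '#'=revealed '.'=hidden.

Click 1 (2,5) count=0: revealed 16 new [(0,2) (0,3) (0,4) (0,5) (0,6) (1,2) (1,3) (1,4) (1,5) (1,6) (2,4) (2,5) (2,6) (3,4) (3,5) (3,6)] -> total=16
Click 2 (4,2) count=1: revealed 1 new [(4,2)] -> total=17

Answer: ..#####
..#####
....###
....###
..#....
.......
.......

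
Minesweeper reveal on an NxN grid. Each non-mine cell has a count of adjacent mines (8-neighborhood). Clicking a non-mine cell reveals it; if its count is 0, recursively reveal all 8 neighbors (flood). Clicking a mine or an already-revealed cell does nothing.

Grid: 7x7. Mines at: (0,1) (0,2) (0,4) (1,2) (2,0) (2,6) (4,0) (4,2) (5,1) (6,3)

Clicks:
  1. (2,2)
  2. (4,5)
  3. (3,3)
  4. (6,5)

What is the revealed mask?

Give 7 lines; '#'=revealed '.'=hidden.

Click 1 (2,2) count=1: revealed 1 new [(2,2)] -> total=1
Click 2 (4,5) count=0: revealed 21 new [(1,3) (1,4) (1,5) (2,3) (2,4) (2,5) (3,3) (3,4) (3,5) (3,6) (4,3) (4,4) (4,5) (4,6) (5,3) (5,4) (5,5) (5,6) (6,4) (6,5) (6,6)] -> total=22
Click 3 (3,3) count=1: revealed 0 new [(none)] -> total=22
Click 4 (6,5) count=0: revealed 0 new [(none)] -> total=22

Answer: .......
...###.
..####.
...####
...####
...####
....###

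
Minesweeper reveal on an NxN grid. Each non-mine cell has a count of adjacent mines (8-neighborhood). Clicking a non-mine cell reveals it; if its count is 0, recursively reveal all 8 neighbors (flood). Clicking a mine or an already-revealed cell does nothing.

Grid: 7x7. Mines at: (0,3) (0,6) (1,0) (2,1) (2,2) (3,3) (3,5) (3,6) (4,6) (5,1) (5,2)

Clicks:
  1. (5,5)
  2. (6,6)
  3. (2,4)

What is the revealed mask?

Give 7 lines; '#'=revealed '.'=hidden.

Answer: .......
.......
....#..
.......
...###.
...####
...####

Derivation:
Click 1 (5,5) count=1: revealed 1 new [(5,5)] -> total=1
Click 2 (6,6) count=0: revealed 10 new [(4,3) (4,4) (4,5) (5,3) (5,4) (5,6) (6,3) (6,4) (6,5) (6,6)] -> total=11
Click 3 (2,4) count=2: revealed 1 new [(2,4)] -> total=12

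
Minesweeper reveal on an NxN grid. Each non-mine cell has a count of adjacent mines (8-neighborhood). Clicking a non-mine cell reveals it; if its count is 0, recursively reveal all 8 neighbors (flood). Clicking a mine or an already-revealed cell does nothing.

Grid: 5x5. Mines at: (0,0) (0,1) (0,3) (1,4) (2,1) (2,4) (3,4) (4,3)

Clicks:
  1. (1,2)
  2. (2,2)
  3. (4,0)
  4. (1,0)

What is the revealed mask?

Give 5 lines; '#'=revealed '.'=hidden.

Answer: .....
#.#..
..#..
###..
###..

Derivation:
Click 1 (1,2) count=3: revealed 1 new [(1,2)] -> total=1
Click 2 (2,2) count=1: revealed 1 new [(2,2)] -> total=2
Click 3 (4,0) count=0: revealed 6 new [(3,0) (3,1) (3,2) (4,0) (4,1) (4,2)] -> total=8
Click 4 (1,0) count=3: revealed 1 new [(1,0)] -> total=9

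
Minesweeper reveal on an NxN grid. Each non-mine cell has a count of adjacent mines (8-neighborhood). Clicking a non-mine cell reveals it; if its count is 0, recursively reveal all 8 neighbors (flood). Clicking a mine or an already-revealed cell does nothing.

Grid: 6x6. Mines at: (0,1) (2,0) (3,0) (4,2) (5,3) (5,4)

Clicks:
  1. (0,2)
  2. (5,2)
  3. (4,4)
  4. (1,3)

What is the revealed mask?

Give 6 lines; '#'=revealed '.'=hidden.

Click 1 (0,2) count=1: revealed 1 new [(0,2)] -> total=1
Click 2 (5,2) count=2: revealed 1 new [(5,2)] -> total=2
Click 3 (4,4) count=2: revealed 1 new [(4,4)] -> total=3
Click 4 (1,3) count=0: revealed 20 new [(0,3) (0,4) (0,5) (1,1) (1,2) (1,3) (1,4) (1,5) (2,1) (2,2) (2,3) (2,4) (2,5) (3,1) (3,2) (3,3) (3,4) (3,5) (4,3) (4,5)] -> total=23

Answer: ..####
.#####
.#####
.#####
...###
..#...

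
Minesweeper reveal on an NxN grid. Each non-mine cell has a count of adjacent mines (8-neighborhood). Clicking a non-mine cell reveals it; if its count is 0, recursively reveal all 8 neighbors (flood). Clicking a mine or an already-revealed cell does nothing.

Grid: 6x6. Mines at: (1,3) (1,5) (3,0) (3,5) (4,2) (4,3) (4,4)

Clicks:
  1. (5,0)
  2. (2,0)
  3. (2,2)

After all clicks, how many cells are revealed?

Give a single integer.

Answer: 6

Derivation:
Click 1 (5,0) count=0: revealed 4 new [(4,0) (4,1) (5,0) (5,1)] -> total=4
Click 2 (2,0) count=1: revealed 1 new [(2,0)] -> total=5
Click 3 (2,2) count=1: revealed 1 new [(2,2)] -> total=6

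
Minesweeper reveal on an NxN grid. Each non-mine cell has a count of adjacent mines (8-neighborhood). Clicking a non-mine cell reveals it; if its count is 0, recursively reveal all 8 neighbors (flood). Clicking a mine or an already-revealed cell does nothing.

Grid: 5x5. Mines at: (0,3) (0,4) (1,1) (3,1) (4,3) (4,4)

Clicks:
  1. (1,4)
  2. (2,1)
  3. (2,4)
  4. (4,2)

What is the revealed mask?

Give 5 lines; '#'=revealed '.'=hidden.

Click 1 (1,4) count=2: revealed 1 new [(1,4)] -> total=1
Click 2 (2,1) count=2: revealed 1 new [(2,1)] -> total=2
Click 3 (2,4) count=0: revealed 8 new [(1,2) (1,3) (2,2) (2,3) (2,4) (3,2) (3,3) (3,4)] -> total=10
Click 4 (4,2) count=2: revealed 1 new [(4,2)] -> total=11

Answer: .....
..###
.####
..###
..#..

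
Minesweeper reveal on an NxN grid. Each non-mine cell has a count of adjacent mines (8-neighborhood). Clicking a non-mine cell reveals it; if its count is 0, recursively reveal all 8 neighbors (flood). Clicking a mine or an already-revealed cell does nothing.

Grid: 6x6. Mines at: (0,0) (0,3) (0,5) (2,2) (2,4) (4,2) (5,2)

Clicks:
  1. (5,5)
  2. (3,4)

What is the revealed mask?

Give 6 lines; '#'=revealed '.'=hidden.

Click 1 (5,5) count=0: revealed 9 new [(3,3) (3,4) (3,5) (4,3) (4,4) (4,5) (5,3) (5,4) (5,5)] -> total=9
Click 2 (3,4) count=1: revealed 0 new [(none)] -> total=9

Answer: ......
......
......
...###
...###
...###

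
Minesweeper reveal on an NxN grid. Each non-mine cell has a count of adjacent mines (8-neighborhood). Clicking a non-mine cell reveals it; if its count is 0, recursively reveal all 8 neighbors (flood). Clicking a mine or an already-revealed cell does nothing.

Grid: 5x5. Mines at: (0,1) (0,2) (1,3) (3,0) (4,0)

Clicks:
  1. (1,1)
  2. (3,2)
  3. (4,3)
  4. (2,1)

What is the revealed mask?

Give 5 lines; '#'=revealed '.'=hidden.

Click 1 (1,1) count=2: revealed 1 new [(1,1)] -> total=1
Click 2 (3,2) count=0: revealed 12 new [(2,1) (2,2) (2,3) (2,4) (3,1) (3,2) (3,3) (3,4) (4,1) (4,2) (4,3) (4,4)] -> total=13
Click 3 (4,3) count=0: revealed 0 new [(none)] -> total=13
Click 4 (2,1) count=1: revealed 0 new [(none)] -> total=13

Answer: .....
.#...
.####
.####
.####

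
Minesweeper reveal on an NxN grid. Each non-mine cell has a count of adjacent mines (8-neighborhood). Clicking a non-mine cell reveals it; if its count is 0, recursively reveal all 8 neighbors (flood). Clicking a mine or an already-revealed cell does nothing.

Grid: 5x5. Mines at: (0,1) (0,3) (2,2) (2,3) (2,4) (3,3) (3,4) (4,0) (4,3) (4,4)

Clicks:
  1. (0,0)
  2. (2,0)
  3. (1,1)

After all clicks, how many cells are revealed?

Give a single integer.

Answer: 7

Derivation:
Click 1 (0,0) count=1: revealed 1 new [(0,0)] -> total=1
Click 2 (2,0) count=0: revealed 6 new [(1,0) (1,1) (2,0) (2,1) (3,0) (3,1)] -> total=7
Click 3 (1,1) count=2: revealed 0 new [(none)] -> total=7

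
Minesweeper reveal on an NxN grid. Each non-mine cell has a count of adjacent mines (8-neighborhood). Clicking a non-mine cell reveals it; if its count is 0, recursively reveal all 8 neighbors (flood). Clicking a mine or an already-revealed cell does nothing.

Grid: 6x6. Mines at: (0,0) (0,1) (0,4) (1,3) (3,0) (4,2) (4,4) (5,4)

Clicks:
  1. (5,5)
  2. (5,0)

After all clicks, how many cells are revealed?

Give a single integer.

Click 1 (5,5) count=2: revealed 1 new [(5,5)] -> total=1
Click 2 (5,0) count=0: revealed 4 new [(4,0) (4,1) (5,0) (5,1)] -> total=5

Answer: 5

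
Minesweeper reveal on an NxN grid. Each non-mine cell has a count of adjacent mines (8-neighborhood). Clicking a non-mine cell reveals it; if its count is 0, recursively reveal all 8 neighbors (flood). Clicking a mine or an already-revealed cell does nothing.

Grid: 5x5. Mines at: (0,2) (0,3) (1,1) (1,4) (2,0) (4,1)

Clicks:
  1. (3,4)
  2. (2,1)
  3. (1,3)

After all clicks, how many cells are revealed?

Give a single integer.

Click 1 (3,4) count=0: revealed 9 new [(2,2) (2,3) (2,4) (3,2) (3,3) (3,4) (4,2) (4,3) (4,4)] -> total=9
Click 2 (2,1) count=2: revealed 1 new [(2,1)] -> total=10
Click 3 (1,3) count=3: revealed 1 new [(1,3)] -> total=11

Answer: 11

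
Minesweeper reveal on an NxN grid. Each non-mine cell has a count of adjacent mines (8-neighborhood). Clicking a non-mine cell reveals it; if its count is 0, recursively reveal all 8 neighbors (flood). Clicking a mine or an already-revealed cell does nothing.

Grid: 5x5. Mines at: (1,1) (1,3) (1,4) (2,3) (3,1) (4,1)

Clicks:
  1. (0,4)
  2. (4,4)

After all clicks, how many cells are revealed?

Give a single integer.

Answer: 7

Derivation:
Click 1 (0,4) count=2: revealed 1 new [(0,4)] -> total=1
Click 2 (4,4) count=0: revealed 6 new [(3,2) (3,3) (3,4) (4,2) (4,3) (4,4)] -> total=7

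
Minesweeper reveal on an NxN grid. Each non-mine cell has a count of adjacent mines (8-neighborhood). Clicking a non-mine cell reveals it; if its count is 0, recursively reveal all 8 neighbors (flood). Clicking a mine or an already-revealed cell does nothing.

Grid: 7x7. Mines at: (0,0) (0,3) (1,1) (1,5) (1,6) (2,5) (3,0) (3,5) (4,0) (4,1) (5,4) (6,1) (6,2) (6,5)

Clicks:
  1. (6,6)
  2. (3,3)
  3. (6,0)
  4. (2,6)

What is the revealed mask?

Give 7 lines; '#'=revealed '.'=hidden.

Click 1 (6,6) count=1: revealed 1 new [(6,6)] -> total=1
Click 2 (3,3) count=0: revealed 12 new [(1,2) (1,3) (1,4) (2,2) (2,3) (2,4) (3,2) (3,3) (3,4) (4,2) (4,3) (4,4)] -> total=13
Click 3 (6,0) count=1: revealed 1 new [(6,0)] -> total=14
Click 4 (2,6) count=4: revealed 1 new [(2,6)] -> total=15

Answer: .......
..###..
..###.#
..###..
..###..
.......
#.....#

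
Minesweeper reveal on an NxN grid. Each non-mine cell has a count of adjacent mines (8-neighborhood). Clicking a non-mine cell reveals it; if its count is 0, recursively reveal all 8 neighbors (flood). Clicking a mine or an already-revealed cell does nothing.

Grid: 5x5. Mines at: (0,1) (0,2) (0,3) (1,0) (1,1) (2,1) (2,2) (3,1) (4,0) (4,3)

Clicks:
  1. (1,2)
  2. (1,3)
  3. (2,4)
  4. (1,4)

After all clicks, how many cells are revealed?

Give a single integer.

Click 1 (1,2) count=6: revealed 1 new [(1,2)] -> total=1
Click 2 (1,3) count=3: revealed 1 new [(1,3)] -> total=2
Click 3 (2,4) count=0: revealed 5 new [(1,4) (2,3) (2,4) (3,3) (3,4)] -> total=7
Click 4 (1,4) count=1: revealed 0 new [(none)] -> total=7

Answer: 7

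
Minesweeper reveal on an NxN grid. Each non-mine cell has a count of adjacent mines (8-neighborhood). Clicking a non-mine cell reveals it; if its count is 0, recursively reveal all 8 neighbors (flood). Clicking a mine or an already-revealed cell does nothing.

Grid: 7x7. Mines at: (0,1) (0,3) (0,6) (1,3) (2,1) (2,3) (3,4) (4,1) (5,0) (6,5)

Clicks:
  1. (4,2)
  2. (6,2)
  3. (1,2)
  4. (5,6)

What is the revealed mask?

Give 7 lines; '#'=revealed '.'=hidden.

Answer: .......
..#....
.......
.......
..###..
.####.#
.####..

Derivation:
Click 1 (4,2) count=1: revealed 1 new [(4,2)] -> total=1
Click 2 (6,2) count=0: revealed 10 new [(4,3) (4,4) (5,1) (5,2) (5,3) (5,4) (6,1) (6,2) (6,3) (6,4)] -> total=11
Click 3 (1,2) count=5: revealed 1 new [(1,2)] -> total=12
Click 4 (5,6) count=1: revealed 1 new [(5,6)] -> total=13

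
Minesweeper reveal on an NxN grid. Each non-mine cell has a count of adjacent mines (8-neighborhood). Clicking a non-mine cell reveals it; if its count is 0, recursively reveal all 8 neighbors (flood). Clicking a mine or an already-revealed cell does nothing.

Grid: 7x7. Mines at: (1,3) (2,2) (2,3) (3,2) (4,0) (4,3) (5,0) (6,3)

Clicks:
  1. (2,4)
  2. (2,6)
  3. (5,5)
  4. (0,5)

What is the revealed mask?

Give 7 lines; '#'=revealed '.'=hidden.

Click 1 (2,4) count=2: revealed 1 new [(2,4)] -> total=1
Click 2 (2,6) count=0: revealed 20 new [(0,4) (0,5) (0,6) (1,4) (1,5) (1,6) (2,5) (2,6) (3,4) (3,5) (3,6) (4,4) (4,5) (4,6) (5,4) (5,5) (5,6) (6,4) (6,5) (6,6)] -> total=21
Click 3 (5,5) count=0: revealed 0 new [(none)] -> total=21
Click 4 (0,5) count=0: revealed 0 new [(none)] -> total=21

Answer: ....###
....###
....###
....###
....###
....###
....###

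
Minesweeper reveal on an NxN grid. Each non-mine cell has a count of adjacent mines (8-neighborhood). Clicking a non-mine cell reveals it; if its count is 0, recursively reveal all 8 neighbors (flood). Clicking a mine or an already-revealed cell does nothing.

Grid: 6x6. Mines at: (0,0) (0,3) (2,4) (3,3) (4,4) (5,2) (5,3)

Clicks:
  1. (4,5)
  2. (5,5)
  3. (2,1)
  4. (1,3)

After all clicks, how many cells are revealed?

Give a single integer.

Answer: 17

Derivation:
Click 1 (4,5) count=1: revealed 1 new [(4,5)] -> total=1
Click 2 (5,5) count=1: revealed 1 new [(5,5)] -> total=2
Click 3 (2,1) count=0: revealed 14 new [(1,0) (1,1) (1,2) (2,0) (2,1) (2,2) (3,0) (3,1) (3,2) (4,0) (4,1) (4,2) (5,0) (5,1)] -> total=16
Click 4 (1,3) count=2: revealed 1 new [(1,3)] -> total=17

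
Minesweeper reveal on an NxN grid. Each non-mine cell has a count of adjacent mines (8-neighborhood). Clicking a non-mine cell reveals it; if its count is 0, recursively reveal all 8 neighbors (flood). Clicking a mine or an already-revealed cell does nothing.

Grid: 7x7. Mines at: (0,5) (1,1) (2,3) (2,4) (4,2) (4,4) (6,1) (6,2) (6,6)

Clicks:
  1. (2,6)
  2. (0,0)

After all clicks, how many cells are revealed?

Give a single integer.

Click 1 (2,6) count=0: revealed 10 new [(1,5) (1,6) (2,5) (2,6) (3,5) (3,6) (4,5) (4,6) (5,5) (5,6)] -> total=10
Click 2 (0,0) count=1: revealed 1 new [(0,0)] -> total=11

Answer: 11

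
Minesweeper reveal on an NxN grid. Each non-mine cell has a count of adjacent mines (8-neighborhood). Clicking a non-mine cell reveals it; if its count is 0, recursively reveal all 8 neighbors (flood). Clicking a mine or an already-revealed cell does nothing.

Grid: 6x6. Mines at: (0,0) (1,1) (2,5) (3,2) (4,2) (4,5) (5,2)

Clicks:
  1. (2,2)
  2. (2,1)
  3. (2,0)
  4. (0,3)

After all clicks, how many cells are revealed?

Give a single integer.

Answer: 13

Derivation:
Click 1 (2,2) count=2: revealed 1 new [(2,2)] -> total=1
Click 2 (2,1) count=2: revealed 1 new [(2,1)] -> total=2
Click 3 (2,0) count=1: revealed 1 new [(2,0)] -> total=3
Click 4 (0,3) count=0: revealed 10 new [(0,2) (0,3) (0,4) (0,5) (1,2) (1,3) (1,4) (1,5) (2,3) (2,4)] -> total=13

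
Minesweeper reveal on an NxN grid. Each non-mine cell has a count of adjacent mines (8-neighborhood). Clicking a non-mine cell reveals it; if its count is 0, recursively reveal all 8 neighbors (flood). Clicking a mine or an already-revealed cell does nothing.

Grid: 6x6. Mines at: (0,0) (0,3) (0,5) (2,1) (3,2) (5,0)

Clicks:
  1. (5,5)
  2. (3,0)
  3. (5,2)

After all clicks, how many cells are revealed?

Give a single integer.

Answer: 20

Derivation:
Click 1 (5,5) count=0: revealed 19 new [(1,3) (1,4) (1,5) (2,3) (2,4) (2,5) (3,3) (3,4) (3,5) (4,1) (4,2) (4,3) (4,4) (4,5) (5,1) (5,2) (5,3) (5,4) (5,5)] -> total=19
Click 2 (3,0) count=1: revealed 1 new [(3,0)] -> total=20
Click 3 (5,2) count=0: revealed 0 new [(none)] -> total=20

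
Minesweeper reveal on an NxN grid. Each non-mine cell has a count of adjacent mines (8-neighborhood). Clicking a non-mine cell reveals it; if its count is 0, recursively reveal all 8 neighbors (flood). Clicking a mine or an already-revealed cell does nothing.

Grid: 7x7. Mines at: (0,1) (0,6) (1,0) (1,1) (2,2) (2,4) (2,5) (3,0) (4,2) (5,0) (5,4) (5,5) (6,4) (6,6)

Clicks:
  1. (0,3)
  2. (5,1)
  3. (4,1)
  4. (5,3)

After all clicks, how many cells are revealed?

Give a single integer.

Answer: 11

Derivation:
Click 1 (0,3) count=0: revealed 8 new [(0,2) (0,3) (0,4) (0,5) (1,2) (1,3) (1,4) (1,5)] -> total=8
Click 2 (5,1) count=2: revealed 1 new [(5,1)] -> total=9
Click 3 (4,1) count=3: revealed 1 new [(4,1)] -> total=10
Click 4 (5,3) count=3: revealed 1 new [(5,3)] -> total=11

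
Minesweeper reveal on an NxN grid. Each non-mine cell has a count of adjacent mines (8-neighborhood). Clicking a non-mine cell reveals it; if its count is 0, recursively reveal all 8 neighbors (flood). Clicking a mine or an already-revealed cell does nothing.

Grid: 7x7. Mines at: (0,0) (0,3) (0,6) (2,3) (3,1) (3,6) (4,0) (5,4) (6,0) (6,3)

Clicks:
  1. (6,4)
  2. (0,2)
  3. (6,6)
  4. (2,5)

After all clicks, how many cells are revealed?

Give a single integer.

Answer: 9

Derivation:
Click 1 (6,4) count=2: revealed 1 new [(6,4)] -> total=1
Click 2 (0,2) count=1: revealed 1 new [(0,2)] -> total=2
Click 3 (6,6) count=0: revealed 6 new [(4,5) (4,6) (5,5) (5,6) (6,5) (6,6)] -> total=8
Click 4 (2,5) count=1: revealed 1 new [(2,5)] -> total=9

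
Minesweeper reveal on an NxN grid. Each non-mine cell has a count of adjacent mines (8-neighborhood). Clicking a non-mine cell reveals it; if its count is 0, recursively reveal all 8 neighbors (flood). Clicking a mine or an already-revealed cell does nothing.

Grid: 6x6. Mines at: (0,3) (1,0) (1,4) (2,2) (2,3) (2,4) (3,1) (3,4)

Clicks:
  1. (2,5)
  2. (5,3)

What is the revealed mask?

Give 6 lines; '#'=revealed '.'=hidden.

Answer: ......
......
.....#
......
######
######

Derivation:
Click 1 (2,5) count=3: revealed 1 new [(2,5)] -> total=1
Click 2 (5,3) count=0: revealed 12 new [(4,0) (4,1) (4,2) (4,3) (4,4) (4,5) (5,0) (5,1) (5,2) (5,3) (5,4) (5,5)] -> total=13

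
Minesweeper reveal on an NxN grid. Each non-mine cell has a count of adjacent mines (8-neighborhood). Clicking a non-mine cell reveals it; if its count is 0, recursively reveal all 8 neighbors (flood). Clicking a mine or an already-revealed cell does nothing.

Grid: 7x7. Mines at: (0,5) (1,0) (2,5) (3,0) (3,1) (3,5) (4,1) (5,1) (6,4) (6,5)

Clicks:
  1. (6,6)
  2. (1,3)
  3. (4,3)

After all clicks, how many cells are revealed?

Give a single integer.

Answer: 22

Derivation:
Click 1 (6,6) count=1: revealed 1 new [(6,6)] -> total=1
Click 2 (1,3) count=0: revealed 21 new [(0,1) (0,2) (0,3) (0,4) (1,1) (1,2) (1,3) (1,4) (2,1) (2,2) (2,3) (2,4) (3,2) (3,3) (3,4) (4,2) (4,3) (4,4) (5,2) (5,3) (5,4)] -> total=22
Click 3 (4,3) count=0: revealed 0 new [(none)] -> total=22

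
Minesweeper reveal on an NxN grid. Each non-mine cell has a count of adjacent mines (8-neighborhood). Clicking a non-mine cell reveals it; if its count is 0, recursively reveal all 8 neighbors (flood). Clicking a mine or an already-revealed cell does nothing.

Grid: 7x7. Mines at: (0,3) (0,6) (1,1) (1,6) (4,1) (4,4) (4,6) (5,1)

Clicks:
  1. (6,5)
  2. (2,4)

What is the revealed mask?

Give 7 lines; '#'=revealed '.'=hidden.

Click 1 (6,5) count=0: revealed 10 new [(5,2) (5,3) (5,4) (5,5) (5,6) (6,2) (6,3) (6,4) (6,5) (6,6)] -> total=10
Click 2 (2,4) count=0: revealed 12 new [(1,2) (1,3) (1,4) (1,5) (2,2) (2,3) (2,4) (2,5) (3,2) (3,3) (3,4) (3,5)] -> total=22

Answer: .......
..####.
..####.
..####.
.......
..#####
..#####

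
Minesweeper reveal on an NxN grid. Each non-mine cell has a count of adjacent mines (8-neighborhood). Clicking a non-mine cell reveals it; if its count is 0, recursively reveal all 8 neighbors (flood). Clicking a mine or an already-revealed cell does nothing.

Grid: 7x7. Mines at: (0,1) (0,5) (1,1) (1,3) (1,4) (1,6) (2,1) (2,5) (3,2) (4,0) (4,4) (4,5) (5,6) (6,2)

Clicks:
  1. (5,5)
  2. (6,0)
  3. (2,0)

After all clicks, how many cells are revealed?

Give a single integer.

Answer: 6

Derivation:
Click 1 (5,5) count=3: revealed 1 new [(5,5)] -> total=1
Click 2 (6,0) count=0: revealed 4 new [(5,0) (5,1) (6,0) (6,1)] -> total=5
Click 3 (2,0) count=2: revealed 1 new [(2,0)] -> total=6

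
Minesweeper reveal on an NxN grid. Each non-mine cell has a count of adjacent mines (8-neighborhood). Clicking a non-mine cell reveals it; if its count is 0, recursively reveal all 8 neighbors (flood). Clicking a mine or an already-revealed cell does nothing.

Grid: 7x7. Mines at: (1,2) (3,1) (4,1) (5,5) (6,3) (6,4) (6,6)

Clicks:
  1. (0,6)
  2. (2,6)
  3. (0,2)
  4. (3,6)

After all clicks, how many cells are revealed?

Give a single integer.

Answer: 27

Derivation:
Click 1 (0,6) count=0: revealed 26 new [(0,3) (0,4) (0,5) (0,6) (1,3) (1,4) (1,5) (1,6) (2,2) (2,3) (2,4) (2,5) (2,6) (3,2) (3,3) (3,4) (3,5) (3,6) (4,2) (4,3) (4,4) (4,5) (4,6) (5,2) (5,3) (5,4)] -> total=26
Click 2 (2,6) count=0: revealed 0 new [(none)] -> total=26
Click 3 (0,2) count=1: revealed 1 new [(0,2)] -> total=27
Click 4 (3,6) count=0: revealed 0 new [(none)] -> total=27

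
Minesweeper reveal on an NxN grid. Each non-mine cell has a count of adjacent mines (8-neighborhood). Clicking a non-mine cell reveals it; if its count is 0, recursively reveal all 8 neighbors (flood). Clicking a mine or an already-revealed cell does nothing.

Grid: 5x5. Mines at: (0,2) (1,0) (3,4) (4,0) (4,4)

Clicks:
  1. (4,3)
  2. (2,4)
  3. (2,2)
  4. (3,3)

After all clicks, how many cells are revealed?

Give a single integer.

Answer: 13

Derivation:
Click 1 (4,3) count=2: revealed 1 new [(4,3)] -> total=1
Click 2 (2,4) count=1: revealed 1 new [(2,4)] -> total=2
Click 3 (2,2) count=0: revealed 11 new [(1,1) (1,2) (1,3) (2,1) (2,2) (2,3) (3,1) (3,2) (3,3) (4,1) (4,2)] -> total=13
Click 4 (3,3) count=2: revealed 0 new [(none)] -> total=13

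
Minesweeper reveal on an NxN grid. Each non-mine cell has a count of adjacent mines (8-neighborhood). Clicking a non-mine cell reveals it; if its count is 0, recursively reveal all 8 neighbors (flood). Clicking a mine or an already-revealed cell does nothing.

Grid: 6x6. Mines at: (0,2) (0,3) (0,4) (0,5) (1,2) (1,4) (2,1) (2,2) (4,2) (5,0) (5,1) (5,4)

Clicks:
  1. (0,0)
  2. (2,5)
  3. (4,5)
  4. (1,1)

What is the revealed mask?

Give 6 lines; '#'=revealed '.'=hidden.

Click 1 (0,0) count=0: revealed 4 new [(0,0) (0,1) (1,0) (1,1)] -> total=4
Click 2 (2,5) count=1: revealed 1 new [(2,5)] -> total=5
Click 3 (4,5) count=1: revealed 1 new [(4,5)] -> total=6
Click 4 (1,1) count=4: revealed 0 new [(none)] -> total=6

Answer: ##....
##....
.....#
......
.....#
......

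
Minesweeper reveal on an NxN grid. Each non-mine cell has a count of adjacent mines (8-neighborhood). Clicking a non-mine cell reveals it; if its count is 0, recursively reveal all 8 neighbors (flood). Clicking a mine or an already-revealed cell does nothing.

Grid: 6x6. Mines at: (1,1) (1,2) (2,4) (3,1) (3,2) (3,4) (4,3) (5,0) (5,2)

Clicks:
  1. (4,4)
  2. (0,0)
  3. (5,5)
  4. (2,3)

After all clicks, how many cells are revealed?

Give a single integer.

Click 1 (4,4) count=2: revealed 1 new [(4,4)] -> total=1
Click 2 (0,0) count=1: revealed 1 new [(0,0)] -> total=2
Click 3 (5,5) count=0: revealed 3 new [(4,5) (5,4) (5,5)] -> total=5
Click 4 (2,3) count=4: revealed 1 new [(2,3)] -> total=6

Answer: 6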